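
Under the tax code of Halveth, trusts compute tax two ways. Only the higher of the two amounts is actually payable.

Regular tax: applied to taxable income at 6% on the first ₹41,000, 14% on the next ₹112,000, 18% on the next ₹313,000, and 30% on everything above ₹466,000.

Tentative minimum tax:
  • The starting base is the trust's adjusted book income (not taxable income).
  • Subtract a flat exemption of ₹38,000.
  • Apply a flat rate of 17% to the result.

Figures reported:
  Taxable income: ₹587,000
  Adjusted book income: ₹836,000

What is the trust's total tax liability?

₹135,660

Tentative minimum tax:
  Base (adjusted book income): ₹836,000
  Less exemption ₹38,000 → base ₹798,000
  ₹798,000 × 17% = ₹135,660

Regular tax:
  ₹41,000 × 6% = ₹2,460
  ₹112,000 × 14% = ₹15,680
  ₹313,000 × 18% = ₹56,340
  ₹121,000 × 30% = ₹36,300
  → ₹110,780

₹135,660 > ₹110,780, so the tentative minimum tax is the binding amount.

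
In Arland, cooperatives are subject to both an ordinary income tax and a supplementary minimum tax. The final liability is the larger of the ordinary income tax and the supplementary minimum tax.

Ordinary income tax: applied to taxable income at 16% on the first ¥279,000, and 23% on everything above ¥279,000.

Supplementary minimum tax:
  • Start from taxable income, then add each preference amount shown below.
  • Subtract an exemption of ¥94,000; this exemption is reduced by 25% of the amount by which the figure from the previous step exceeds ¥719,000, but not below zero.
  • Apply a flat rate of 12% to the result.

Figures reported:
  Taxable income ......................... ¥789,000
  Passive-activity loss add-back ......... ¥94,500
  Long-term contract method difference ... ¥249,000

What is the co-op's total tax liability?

Ordinary income tax:
  ¥279,000 × 16% = ¥44,640
  ¥510,000 × 23% = ¥117,300
  → ¥161,940

Supplementary minimum tax:
  Adjusted income: ¥789,000 + ¥94,500 + ¥249,000 = ¥1,132,500
  Exemption: 25% × (¥1,132,500 − ¥719,000) = ¥103,375 ≥ ¥94,000, so the exemption is fully phased out
  Base: ¥1,132,500 − ¥0 = ¥1,132,500
  ¥1,132,500 × 12% = ¥135,900

¥161,940 > ¥135,900, so the ordinary income tax governs.

¥161,940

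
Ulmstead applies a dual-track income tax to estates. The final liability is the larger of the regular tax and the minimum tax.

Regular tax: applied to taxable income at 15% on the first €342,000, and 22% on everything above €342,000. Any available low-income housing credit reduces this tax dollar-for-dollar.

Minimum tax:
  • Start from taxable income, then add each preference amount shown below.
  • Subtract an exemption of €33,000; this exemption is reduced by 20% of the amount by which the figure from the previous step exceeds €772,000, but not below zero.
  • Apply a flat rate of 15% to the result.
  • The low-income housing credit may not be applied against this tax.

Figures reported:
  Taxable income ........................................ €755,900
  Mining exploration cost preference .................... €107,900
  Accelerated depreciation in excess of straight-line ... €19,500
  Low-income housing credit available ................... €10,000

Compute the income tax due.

Minimum tax:
  Adjusted income: €755,900 + €107,900 + €19,500 = €883,300
  Exemption: €33,000 − 20% × (€883,300 − €772,000) = €33,000 − €22,260 = €10,740
  Base: €883,300 − €10,740 = €872,560
  €872,560 × 15% = €130,884

Regular tax:
  €342,000 × 15% = €51,300
  €413,900 × 22% = €91,058
  → €142,358
  Less low-income housing credit €10,000 → €132,358

€132,358 > €130,884, so the regular tax governs.

€132,358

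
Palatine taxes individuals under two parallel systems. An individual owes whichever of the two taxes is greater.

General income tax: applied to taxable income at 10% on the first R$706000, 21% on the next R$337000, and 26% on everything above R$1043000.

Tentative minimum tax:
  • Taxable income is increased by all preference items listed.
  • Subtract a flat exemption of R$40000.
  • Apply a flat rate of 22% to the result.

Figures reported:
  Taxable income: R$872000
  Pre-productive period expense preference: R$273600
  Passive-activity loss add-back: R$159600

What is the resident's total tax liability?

General income tax:
  R$706000 × 10% = R$70600
  R$166000 × 21% = R$34860
  → R$105460

Tentative minimum tax:
  Adjusted income: R$872000 + R$273600 + R$159600 = R$1305200
  Less exemption R$40000 → base R$1265200
  R$1265200 × 22% = R$278344

R$278344 > R$105460, so the tentative minimum tax is the binding amount.

R$278344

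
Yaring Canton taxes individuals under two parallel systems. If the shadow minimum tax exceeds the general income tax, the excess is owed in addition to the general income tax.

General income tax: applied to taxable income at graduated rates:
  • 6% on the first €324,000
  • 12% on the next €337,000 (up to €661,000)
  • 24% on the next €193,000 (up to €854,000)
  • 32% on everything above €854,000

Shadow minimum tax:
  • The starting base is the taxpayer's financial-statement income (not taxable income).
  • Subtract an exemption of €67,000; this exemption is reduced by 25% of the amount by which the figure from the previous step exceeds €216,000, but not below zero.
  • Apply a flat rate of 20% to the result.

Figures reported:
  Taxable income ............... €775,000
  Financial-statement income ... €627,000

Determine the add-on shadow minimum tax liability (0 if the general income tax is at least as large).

Shadow minimum tax:
  Base (financial-statement income): €627,000
  Exemption: 25% × (€627,000 − €216,000) = €102,750 ≥ €67,000, so the exemption is fully phased out
  Base: €627,000 − €0 = €627,000
  €627,000 × 20% = €125,400

General income tax:
  €324,000 × 6% = €19,440
  €337,000 × 12% = €40,440
  €114,000 × 24% = €27,360
  → €87,240

Excess of shadow minimum tax over general income tax: €125,400 − €87,240 = €38,160.

€38,160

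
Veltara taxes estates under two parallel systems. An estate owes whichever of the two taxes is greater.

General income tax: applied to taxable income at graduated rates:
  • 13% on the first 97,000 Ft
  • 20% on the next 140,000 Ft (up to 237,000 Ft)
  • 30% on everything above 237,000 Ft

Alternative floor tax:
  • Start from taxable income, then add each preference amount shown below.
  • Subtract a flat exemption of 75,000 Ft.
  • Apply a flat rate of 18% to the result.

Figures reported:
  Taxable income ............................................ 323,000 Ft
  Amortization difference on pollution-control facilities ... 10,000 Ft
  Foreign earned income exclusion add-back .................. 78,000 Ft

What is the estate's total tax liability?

66,410 Ft

General income tax:
  97,000 Ft × 13% = 12,610 Ft
  140,000 Ft × 20% = 28,000 Ft
  86,000 Ft × 30% = 25,800 Ft
  → 66,410 Ft

Alternative floor tax:
  Adjusted income: 323,000 Ft + 10,000 Ft + 78,000 Ft = 411,000 Ft
  Less exemption 75,000 Ft → base 336,000 Ft
  336,000 Ft × 18% = 60,480 Ft

66,410 Ft > 60,480 Ft, so the general income tax governs.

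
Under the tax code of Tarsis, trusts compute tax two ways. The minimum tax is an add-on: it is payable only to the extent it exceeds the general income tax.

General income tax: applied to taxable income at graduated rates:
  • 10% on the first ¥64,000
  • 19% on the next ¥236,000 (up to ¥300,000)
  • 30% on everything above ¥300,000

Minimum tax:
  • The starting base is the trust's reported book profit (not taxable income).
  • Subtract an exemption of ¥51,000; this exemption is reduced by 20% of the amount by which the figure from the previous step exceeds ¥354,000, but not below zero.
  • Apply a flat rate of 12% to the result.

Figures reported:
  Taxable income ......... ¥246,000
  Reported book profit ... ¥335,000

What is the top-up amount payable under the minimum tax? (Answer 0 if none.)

¥0

Minimum tax:
  Base (reported book profit): ¥335,000
  Exemption: ¥335,000 ≤ ¥354,000, so full ¥51,000 applies
  Base: ¥335,000 − ¥51,000 = ¥284,000
  ¥284,000 × 12% = ¥34,080

General income tax:
  ¥64,000 × 10% = ¥6,400
  ¥182,000 × 19% = ¥34,580
  → ¥40,980

¥34,080 ≤ ¥40,980, so no add-on is due.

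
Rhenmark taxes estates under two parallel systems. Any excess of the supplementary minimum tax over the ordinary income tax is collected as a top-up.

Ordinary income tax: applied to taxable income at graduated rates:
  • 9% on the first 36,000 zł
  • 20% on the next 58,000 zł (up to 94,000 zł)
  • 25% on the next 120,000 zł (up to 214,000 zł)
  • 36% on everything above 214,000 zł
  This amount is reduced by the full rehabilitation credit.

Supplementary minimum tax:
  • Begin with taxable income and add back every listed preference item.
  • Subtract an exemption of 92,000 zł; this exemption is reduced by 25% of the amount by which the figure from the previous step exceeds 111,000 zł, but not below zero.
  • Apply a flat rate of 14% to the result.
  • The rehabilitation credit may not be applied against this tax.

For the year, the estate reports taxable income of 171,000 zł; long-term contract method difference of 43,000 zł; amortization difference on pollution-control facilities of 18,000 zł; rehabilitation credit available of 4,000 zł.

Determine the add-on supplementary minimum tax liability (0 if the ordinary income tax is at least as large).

Ordinary income tax:
  36,000 zł × 9% = 3,240 zł
  58,000 zł × 20% = 11,600 zł
  77,000 zł × 25% = 19,250 zł
  → 34,090 zł
  Less rehabilitation credit 4,000 zł → 30,090 zł

Supplementary minimum tax:
  Adjusted income: 171,000 zł + 43,000 zł + 18,000 zł = 232,000 zł
  Exemption: 92,000 zł − 25% × (232,000 zł − 111,000 zł) = 92,000 zł − 30,250 zł = 61,750 zł
  Base: 232,000 zł − 61,750 zł = 170,250 zł
  170,250 zł × 14% = 23,835 zł

23,835 zł ≤ 30,090 zł, so no add-on is due.

0 zł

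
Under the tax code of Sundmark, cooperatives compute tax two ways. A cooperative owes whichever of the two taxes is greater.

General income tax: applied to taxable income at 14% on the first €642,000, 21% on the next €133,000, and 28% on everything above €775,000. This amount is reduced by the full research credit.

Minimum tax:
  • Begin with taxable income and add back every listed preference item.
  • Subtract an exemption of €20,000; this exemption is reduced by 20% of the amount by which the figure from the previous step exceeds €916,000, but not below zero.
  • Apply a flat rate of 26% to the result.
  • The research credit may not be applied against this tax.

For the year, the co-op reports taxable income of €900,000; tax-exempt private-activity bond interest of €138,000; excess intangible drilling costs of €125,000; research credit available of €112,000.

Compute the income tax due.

€302,380

Minimum tax:
  Adjusted income: €900,000 + €138,000 + €125,000 = €1,163,000
  Exemption: 20% × (€1,163,000 − €916,000) = €49,400 ≥ €20,000, so the exemption is fully phased out
  Base: €1,163,000 − €0 = €1,163,000
  €1,163,000 × 26% = €302,380

General income tax:
  €642,000 × 14% = €89,880
  €133,000 × 21% = €27,930
  €125,000 × 28% = €35,000
  → €152,810
  Less research credit €112,000 → €40,810

€302,380 > €40,810, so the minimum tax is the binding amount.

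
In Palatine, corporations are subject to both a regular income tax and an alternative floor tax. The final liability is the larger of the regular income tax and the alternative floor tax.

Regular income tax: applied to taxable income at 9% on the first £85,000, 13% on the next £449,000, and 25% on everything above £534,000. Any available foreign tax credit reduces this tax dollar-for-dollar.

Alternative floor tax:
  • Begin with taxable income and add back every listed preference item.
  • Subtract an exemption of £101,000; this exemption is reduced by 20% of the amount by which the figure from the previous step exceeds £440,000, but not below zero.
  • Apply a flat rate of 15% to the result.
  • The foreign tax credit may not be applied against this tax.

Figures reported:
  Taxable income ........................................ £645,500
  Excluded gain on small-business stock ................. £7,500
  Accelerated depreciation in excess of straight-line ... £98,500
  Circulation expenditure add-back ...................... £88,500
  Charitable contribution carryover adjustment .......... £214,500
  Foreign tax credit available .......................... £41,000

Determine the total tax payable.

£158,175

Regular income tax:
  £85,000 × 9% = £7,650
  £449,000 × 13% = £58,370
  £111,500 × 25% = £27,875
  → £93,895
  Less foreign tax credit £41,000 → £52,895

Alternative floor tax:
  Adjusted income: £645,500 + £7,500 + £98,500 + £88,500 + £214,500 = £1,054,500
  Exemption: 20% × (£1,054,500 − £440,000) = £122,900 ≥ £101,000, so the exemption is fully phased out
  Base: £1,054,500 − £0 = £1,054,500
  £1,054,500 × 15% = £158,175

£158,175 > £52,895, so the alternative floor tax is the binding amount.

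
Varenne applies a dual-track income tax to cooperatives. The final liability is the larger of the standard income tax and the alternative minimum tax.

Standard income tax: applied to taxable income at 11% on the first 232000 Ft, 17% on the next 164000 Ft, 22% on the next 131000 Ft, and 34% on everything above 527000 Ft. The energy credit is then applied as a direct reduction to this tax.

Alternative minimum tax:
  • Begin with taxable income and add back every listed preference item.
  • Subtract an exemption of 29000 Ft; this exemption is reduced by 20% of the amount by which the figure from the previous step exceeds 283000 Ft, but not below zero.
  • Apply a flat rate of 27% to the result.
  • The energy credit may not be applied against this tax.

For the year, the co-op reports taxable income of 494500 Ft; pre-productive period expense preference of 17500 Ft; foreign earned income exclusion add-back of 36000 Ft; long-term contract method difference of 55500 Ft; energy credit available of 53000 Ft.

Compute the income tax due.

Standard income tax:
  232000 Ft × 11% = 25520 Ft
  164000 Ft × 17% = 27880 Ft
  98500 Ft × 22% = 21670 Ft
  → 75070 Ft
  Less energy credit 53000 Ft → 22070 Ft

Alternative minimum tax:
  Adjusted income: 494500 Ft + 17500 Ft + 36000 Ft + 55500 Ft = 603500 Ft
  Exemption: 20% × (603500 Ft − 283000 Ft) = 64100 Ft ≥ 29000 Ft, so the exemption is fully phased out
  Base: 603500 Ft − 0 Ft = 603500 Ft
  603500 Ft × 27% = 162945 Ft

162945 Ft > 22070 Ft, so the alternative minimum tax is the binding amount.

162945 Ft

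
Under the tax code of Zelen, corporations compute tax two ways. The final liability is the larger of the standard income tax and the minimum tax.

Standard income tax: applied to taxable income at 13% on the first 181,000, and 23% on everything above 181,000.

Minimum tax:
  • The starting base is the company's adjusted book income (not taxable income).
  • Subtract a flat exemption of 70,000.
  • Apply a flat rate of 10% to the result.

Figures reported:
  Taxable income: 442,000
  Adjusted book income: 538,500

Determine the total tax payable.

83,560

Minimum tax:
  Base (adjusted book income): 538,500
  Less exemption 70,000 → base 468,500
  468,500 × 10% = 46,850

Standard income tax:
  181,000 × 13% = 23,530
  261,000 × 23% = 60,030
  → 83,560

83,560 > 46,850, so the standard income tax governs.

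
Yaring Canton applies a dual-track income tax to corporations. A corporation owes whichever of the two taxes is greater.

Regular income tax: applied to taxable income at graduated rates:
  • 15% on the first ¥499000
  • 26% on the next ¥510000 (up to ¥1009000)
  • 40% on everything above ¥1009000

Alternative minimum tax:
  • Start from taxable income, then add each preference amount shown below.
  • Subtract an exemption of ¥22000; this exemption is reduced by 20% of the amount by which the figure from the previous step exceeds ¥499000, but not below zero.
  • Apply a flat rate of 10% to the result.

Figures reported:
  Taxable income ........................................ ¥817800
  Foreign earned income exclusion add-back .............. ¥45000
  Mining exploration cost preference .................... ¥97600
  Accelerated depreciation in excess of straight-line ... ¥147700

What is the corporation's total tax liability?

¥157738

Regular income tax:
  ¥499000 × 15% = ¥74850
  ¥318800 × 26% = ¥82888
  → ¥157738

Alternative minimum tax:
  Adjusted income: ¥817800 + ¥45000 + ¥97600 + ¥147700 = ¥1108100
  Exemption: 20% × (¥1108100 − ¥499000) = ¥121820 ≥ ¥22000, so the exemption is fully phased out
  Base: ¥1108100 − ¥0 = ¥1108100
  ¥1108100 × 10% = ¥110810

¥157738 > ¥110810, so the regular income tax governs.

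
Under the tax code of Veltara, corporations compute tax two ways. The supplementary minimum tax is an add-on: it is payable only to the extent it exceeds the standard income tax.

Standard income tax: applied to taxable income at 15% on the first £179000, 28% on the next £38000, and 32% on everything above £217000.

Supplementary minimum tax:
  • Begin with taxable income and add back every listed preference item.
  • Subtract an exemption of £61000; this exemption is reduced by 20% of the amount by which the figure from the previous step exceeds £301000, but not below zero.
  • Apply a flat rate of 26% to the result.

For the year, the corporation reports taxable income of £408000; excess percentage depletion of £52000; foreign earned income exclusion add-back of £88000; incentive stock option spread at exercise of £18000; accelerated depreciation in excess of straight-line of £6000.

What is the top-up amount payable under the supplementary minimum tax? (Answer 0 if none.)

Standard income tax:
  £179000 × 15% = £26850
  £38000 × 28% = £10640
  £191000 × 32% = £61120
  → £98610

Supplementary minimum tax:
  Adjusted income: £408000 + £52000 + £88000 + £18000 + £6000 = £572000
  Exemption: £61000 − 20% × (£572000 − £301000) = £61000 − £54200 = £6800
  Base: £572000 − £6800 = £565200
  £565200 × 26% = £146952

Excess of supplementary minimum tax over standard income tax: £146952 − £98610 = £48342.

£48342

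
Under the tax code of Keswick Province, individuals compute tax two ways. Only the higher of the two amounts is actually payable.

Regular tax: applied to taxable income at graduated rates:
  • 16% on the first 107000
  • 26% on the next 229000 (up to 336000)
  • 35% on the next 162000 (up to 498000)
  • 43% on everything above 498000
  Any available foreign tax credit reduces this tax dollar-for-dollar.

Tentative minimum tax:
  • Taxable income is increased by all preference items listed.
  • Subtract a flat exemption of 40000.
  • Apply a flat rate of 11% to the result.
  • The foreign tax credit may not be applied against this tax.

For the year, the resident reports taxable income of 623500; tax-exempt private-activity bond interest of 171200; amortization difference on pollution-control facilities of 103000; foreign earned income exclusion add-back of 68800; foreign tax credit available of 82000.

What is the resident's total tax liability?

Tentative minimum tax:
  Adjusted income: 623500 + 171200 + 103000 + 68800 = 966500
  Less exemption 40000 → base 926500
  926500 × 11% = 101915

Regular tax:
  107000 × 16% = 17120
  229000 × 26% = 59540
  162000 × 35% = 56700
  125500 × 43% = 53965
  → 187325
  Less foreign tax credit 82000 → 105325

105325 > 101915, so the regular tax governs.

105325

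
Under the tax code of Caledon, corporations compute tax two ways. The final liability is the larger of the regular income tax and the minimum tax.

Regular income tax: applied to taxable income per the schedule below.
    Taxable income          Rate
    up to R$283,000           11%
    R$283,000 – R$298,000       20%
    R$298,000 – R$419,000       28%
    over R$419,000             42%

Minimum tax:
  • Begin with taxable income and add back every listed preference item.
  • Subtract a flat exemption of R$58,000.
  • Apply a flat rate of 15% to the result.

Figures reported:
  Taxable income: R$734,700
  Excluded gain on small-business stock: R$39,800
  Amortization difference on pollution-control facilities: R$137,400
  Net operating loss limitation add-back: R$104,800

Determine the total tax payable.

Regular income tax:
  R$283,000 × 11% = R$31,130
  R$15,000 × 20% = R$3,000
  R$121,000 × 28% = R$33,880
  R$315,700 × 42% = R$132,594
  → R$200,604

Minimum tax:
  Adjusted income: R$734,700 + R$39,800 + R$137,400 + R$104,800 = R$1,016,700
  Less exemption R$58,000 → base R$958,700
  R$958,700 × 15% = R$143,805

R$200,604 > R$143,805, so the regular income tax governs.

R$200,604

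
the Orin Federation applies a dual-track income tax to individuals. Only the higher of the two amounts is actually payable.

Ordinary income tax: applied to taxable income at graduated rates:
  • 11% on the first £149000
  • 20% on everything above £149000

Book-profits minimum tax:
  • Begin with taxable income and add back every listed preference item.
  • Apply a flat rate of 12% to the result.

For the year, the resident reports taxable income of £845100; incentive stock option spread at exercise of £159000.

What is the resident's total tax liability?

£155610

Book-profits minimum tax:
  Adjusted income: £845100 + £159000 = £1004100
  £1004100 × 12% = £120492

Ordinary income tax:
  £149000 × 11% = £16390
  £696100 × 20% = £139220
  → £155610

£155610 > £120492, so the ordinary income tax governs.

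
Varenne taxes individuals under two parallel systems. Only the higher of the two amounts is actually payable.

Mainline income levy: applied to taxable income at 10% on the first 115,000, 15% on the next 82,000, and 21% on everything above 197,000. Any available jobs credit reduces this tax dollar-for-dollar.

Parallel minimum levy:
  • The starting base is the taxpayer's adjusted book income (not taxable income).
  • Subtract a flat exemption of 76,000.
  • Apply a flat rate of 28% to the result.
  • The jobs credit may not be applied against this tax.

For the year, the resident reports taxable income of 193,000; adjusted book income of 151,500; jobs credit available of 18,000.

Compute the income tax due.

21,140

Parallel minimum levy:
  Base (adjusted book income): 151,500
  Less exemption 76,000 → base 75,500
  75,500 × 28% = 21,140

Mainline income levy:
  115,000 × 10% = 11,500
  78,000 × 15% = 11,700
  → 23,200
  Less jobs credit 18,000 → 5,200

21,140 > 5,200, so the parallel minimum levy is the binding amount.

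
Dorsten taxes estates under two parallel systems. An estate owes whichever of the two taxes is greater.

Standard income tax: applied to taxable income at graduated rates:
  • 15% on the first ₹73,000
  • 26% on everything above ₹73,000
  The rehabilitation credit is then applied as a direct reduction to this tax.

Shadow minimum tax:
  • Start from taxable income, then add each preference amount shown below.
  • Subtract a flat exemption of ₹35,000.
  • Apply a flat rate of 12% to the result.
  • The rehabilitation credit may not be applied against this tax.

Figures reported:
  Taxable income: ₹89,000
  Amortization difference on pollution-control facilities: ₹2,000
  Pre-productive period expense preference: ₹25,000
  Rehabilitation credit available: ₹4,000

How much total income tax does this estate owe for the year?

Standard income tax:
  ₹73,000 × 15% = ₹10,950
  ₹16,000 × 26% = ₹4,160
  → ₹15,110
  Less rehabilitation credit ₹4,000 → ₹11,110

Shadow minimum tax:
  Adjusted income: ₹89,000 + ₹2,000 + ₹25,000 = ₹116,000
  Less exemption ₹35,000 → base ₹81,000
  ₹81,000 × 12% = ₹9,720

₹11,110 > ₹9,720, so the standard income tax governs.

₹11,110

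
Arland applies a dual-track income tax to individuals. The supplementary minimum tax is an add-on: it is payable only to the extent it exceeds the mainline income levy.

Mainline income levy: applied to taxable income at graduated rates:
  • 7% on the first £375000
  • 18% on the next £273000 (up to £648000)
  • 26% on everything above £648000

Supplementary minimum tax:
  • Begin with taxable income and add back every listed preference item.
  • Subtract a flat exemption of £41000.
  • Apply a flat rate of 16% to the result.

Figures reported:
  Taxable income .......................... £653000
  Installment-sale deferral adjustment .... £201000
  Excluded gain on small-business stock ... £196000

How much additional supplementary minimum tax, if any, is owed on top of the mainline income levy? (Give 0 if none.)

£84750

Mainline income levy:
  £375000 × 7% = £26250
  £273000 × 18% = £49140
  £5000 × 26% = £1300
  → £76690

Supplementary minimum tax:
  Adjusted income: £653000 + £201000 + £196000 = £1050000
  Less exemption £41000 → base £1009000
  £1009000 × 16% = £161440

Excess of supplementary minimum tax over mainline income levy: £161440 − £76690 = £84750.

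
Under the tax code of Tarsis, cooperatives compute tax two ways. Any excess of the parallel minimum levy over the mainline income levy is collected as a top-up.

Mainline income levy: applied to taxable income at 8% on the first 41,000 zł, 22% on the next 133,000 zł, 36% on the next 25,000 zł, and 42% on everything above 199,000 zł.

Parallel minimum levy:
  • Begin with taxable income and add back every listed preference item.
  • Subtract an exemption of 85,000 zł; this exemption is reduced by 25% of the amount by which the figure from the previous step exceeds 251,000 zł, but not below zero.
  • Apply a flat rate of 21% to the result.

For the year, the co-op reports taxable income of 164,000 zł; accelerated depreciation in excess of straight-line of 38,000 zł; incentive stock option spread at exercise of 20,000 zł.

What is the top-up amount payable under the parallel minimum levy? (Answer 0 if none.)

0 zł

Parallel minimum levy:
  Adjusted income: 164,000 zł + 38,000 zł + 20,000 zł = 222,000 zł
  Exemption: 222,000 zł ≤ 251,000 zł, so full 85,000 zł applies
  Base: 222,000 zł − 85,000 zł = 137,000 zł
  137,000 zł × 21% = 28,770 zł

Mainline income levy:
  41,000 zł × 8% = 3,280 zł
  123,000 zł × 22% = 27,060 zł
  → 30,340 zł

28,770 zł ≤ 30,340 zł, so no add-on is due.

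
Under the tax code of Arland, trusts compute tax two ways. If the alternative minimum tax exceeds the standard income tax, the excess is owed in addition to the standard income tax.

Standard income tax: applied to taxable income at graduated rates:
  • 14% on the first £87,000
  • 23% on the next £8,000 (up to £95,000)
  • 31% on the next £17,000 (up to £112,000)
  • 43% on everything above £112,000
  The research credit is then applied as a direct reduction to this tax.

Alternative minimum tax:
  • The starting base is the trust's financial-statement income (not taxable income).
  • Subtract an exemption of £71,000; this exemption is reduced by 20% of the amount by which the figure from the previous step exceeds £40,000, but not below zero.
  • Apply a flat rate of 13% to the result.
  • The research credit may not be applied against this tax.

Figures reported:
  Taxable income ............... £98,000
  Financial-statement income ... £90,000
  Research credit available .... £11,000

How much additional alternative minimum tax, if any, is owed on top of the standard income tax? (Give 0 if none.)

£0

Alternative minimum tax:
  Base (financial-statement income): £90,000
  Exemption: £71,000 − 20% × (£90,000 − £40,000) = £71,000 − £10,000 = £61,000
  Base: £90,000 − £61,000 = £29,000
  £29,000 × 13% = £3,770

Standard income tax:
  £87,000 × 14% = £12,180
  £8,000 × 23% = £1,840
  £3,000 × 31% = £930
  → £14,950
  Less research credit £11,000 → £3,950

£3,770 ≤ £3,950, so no add-on is due.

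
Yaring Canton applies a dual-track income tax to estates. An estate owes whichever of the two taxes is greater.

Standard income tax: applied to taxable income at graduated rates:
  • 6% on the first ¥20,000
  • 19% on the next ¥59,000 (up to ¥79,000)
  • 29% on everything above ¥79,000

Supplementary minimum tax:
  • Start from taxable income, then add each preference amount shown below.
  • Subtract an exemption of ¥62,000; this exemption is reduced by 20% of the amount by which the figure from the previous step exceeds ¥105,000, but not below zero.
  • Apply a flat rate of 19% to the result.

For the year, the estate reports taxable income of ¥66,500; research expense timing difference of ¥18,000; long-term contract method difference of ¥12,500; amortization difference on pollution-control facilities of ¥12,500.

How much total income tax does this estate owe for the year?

¥10,035

Supplementary minimum tax:
  Adjusted income: ¥66,500 + ¥18,000 + ¥12,500 + ¥12,500 = ¥109,500
  Exemption: ¥62,000 − 20% × (¥109,500 − ¥105,000) = ¥62,000 − ¥900 = ¥61,100
  Base: ¥109,500 − ¥61,100 = ¥48,400
  ¥48,400 × 19% = ¥9,196

Standard income tax:
  ¥20,000 × 6% = ¥1,200
  ¥46,500 × 19% = ¥8,835
  → ¥10,035

¥10,035 > ¥9,196, so the standard income tax governs.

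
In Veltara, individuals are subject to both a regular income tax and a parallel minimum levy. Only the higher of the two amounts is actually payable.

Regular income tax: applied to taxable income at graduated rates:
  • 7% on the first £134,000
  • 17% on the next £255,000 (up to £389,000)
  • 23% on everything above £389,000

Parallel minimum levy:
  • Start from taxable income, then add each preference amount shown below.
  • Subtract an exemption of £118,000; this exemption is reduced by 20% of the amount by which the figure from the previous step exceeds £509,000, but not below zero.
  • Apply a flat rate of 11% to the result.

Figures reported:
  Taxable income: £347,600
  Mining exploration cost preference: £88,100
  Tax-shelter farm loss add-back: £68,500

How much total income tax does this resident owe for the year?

£45,692

Parallel minimum levy:
  Adjusted income: £347,600 + £88,100 + £68,500 = £504,200
  Exemption: £504,200 ≤ £509,000, so full £118,000 applies
  Base: £504,200 − £118,000 = £386,200
  £386,200 × 11% = £42,482

Regular income tax:
  £134,000 × 7% = £9,380
  £213,600 × 17% = £36,312
  → £45,692

£45,692 > £42,482, so the regular income tax governs.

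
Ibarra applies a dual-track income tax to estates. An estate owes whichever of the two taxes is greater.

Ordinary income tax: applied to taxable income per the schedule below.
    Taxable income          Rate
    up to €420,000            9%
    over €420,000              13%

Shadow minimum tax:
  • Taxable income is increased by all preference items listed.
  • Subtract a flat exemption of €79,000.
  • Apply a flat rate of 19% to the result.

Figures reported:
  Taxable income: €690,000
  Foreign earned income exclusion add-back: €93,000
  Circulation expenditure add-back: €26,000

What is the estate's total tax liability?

€138,700

Shadow minimum tax:
  Adjusted income: €690,000 + €93,000 + €26,000 = €809,000
  Less exemption €79,000 → base €730,000
  €730,000 × 19% = €138,700

Ordinary income tax:
  €420,000 × 9% = €37,800
  €270,000 × 13% = €35,100
  → €72,900

€138,700 > €72,900, so the shadow minimum tax is the binding amount.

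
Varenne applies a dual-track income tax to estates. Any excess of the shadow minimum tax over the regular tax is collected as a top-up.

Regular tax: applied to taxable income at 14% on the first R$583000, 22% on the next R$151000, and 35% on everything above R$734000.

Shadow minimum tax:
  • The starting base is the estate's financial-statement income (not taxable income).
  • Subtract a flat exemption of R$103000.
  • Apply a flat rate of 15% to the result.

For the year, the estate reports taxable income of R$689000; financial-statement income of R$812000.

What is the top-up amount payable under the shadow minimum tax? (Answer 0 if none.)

R$1410

Regular tax:
  R$583000 × 14% = R$81620
  R$106000 × 22% = R$23320
  → R$104940

Shadow minimum tax:
  Base (financial-statement income): R$812000
  Less exemption R$103000 → base R$709000
  R$709000 × 15% = R$106350

Excess of shadow minimum tax over regular tax: R$106350 − R$104940 = R$1410.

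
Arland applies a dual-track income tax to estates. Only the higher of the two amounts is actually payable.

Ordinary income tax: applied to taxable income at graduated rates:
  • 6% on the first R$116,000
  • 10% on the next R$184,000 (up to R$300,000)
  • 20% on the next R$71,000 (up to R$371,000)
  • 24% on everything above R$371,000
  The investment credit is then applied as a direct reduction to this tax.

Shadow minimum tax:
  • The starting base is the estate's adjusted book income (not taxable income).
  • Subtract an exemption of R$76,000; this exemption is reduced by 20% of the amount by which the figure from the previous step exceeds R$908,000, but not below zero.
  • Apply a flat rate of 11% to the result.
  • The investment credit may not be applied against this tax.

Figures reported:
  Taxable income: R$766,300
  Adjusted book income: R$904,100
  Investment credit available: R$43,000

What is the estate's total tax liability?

R$91,432

Shadow minimum tax:
  Base (adjusted book income): R$904,100
  Exemption: R$904,100 ≤ R$908,000, so full R$76,000 applies
  Base: R$904,100 − R$76,000 = R$828,100
  R$828,100 × 11% = R$91,091

Ordinary income tax:
  R$116,000 × 6% = R$6,960
  R$184,000 × 10% = R$18,400
  R$71,000 × 20% = R$14,200
  R$395,300 × 24% = R$94,872
  → R$134,432
  Less investment credit R$43,000 → R$91,432

R$91,432 > R$91,091, so the ordinary income tax governs.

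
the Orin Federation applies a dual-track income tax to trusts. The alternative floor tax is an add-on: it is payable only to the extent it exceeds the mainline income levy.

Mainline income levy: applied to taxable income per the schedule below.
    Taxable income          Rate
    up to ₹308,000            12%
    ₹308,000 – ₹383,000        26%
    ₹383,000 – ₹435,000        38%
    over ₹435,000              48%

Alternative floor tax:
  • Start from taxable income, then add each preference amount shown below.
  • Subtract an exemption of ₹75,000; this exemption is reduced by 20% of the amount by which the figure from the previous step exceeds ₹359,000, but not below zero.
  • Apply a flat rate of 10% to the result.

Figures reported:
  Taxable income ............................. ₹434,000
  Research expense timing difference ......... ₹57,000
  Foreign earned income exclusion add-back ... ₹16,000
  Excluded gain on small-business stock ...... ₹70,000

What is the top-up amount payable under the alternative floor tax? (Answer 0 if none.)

Alternative floor tax:
  Adjusted income: ₹434,000 + ₹57,000 + ₹16,000 + ₹70,000 = ₹577,000
  Exemption: ₹75,000 − 20% × (₹577,000 − ₹359,000) = ₹75,000 − ₹43,600 = ₹31,400
  Base: ₹577,000 − ₹31,400 = ₹545,600
  ₹545,600 × 10% = ₹54,560

Mainline income levy:
  ₹308,000 × 12% = ₹36,960
  ₹75,000 × 26% = ₹19,500
  ₹51,000 × 38% = ₹19,380
  → ₹75,840

₹54,560 ≤ ₹75,840, so no add-on is due.

₹0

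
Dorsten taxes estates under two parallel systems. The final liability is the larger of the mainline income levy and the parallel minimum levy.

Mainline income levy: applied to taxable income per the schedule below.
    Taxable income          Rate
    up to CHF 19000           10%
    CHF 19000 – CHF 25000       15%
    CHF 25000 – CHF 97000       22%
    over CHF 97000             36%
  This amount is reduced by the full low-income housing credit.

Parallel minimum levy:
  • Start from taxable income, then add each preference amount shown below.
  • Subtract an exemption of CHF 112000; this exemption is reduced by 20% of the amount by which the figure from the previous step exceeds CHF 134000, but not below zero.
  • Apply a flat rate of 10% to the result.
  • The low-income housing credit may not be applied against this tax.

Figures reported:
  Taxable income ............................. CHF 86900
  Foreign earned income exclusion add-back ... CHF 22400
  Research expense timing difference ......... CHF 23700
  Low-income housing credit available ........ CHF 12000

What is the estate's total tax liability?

Parallel minimum levy:
  Adjusted income: CHF 86900 + CHF 22400 + CHF 23700 = CHF 133000
  Exemption: CHF 133000 ≤ CHF 134000, so full CHF 112000 applies
  Base: CHF 133000 − CHF 112000 = CHF 21000
  CHF 21000 × 10% = CHF 2100

Mainline income levy:
  CHF 19000 × 10% = CHF 1900
  CHF 6000 × 15% = CHF 900
  CHF 61900 × 22% = CHF 13618
  → CHF 16418
  Less low-income housing credit CHF 12000 → CHF 4418

CHF 4418 > CHF 2100, so the mainline income levy governs.

CHF 4418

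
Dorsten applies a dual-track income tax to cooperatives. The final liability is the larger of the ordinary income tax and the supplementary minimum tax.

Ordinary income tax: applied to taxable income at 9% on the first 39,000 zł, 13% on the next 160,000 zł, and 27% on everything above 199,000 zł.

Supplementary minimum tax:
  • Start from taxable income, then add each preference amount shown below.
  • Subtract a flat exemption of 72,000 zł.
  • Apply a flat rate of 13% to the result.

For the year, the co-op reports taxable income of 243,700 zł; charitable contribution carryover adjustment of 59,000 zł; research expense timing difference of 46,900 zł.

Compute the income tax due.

Ordinary income tax:
  39,000 zł × 9% = 3,510 zł
  160,000 zł × 13% = 20,800 zł
  44,700 zł × 27% = 12,069 zł
  → 36,379 zł

Supplementary minimum tax:
  Adjusted income: 243,700 zł + 59,000 zł + 46,900 zł = 349,600 zł
  Less exemption 72,000 zł → base 277,600 zł
  277,600 zł × 13% = 36,088 zł

36,379 zł > 36,088 zł, so the ordinary income tax governs.

36,379 zł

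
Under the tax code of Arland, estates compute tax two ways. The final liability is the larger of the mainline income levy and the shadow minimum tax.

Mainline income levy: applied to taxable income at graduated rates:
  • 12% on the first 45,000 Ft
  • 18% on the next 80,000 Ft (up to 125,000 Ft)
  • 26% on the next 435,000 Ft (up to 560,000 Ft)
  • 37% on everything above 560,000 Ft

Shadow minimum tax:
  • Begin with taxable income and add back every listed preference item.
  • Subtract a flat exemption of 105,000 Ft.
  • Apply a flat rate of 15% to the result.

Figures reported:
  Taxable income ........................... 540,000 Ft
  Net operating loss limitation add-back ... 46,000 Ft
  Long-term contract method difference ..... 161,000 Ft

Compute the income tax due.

127,700 Ft

Mainline income levy:
  45,000 Ft × 12% = 5,400 Ft
  80,000 Ft × 18% = 14,400 Ft
  415,000 Ft × 26% = 107,900 Ft
  → 127,700 Ft

Shadow minimum tax:
  Adjusted income: 540,000 Ft + 46,000 Ft + 161,000 Ft = 747,000 Ft
  Less exemption 105,000 Ft → base 642,000 Ft
  642,000 Ft × 15% = 96,300 Ft

127,700 Ft > 96,300 Ft, so the mainline income levy governs.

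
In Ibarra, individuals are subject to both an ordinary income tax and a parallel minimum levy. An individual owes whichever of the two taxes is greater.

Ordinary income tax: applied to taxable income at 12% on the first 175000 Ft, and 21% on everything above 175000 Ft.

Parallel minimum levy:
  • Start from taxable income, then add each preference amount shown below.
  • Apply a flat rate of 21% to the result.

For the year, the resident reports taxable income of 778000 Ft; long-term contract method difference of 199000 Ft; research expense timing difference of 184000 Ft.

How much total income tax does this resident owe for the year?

243810 Ft

Ordinary income tax:
  175000 Ft × 12% = 21000 Ft
  603000 Ft × 21% = 126630 Ft
  → 147630 Ft

Parallel minimum levy:
  Adjusted income: 778000 Ft + 199000 Ft + 184000 Ft = 1161000 Ft
  1161000 Ft × 21% = 243810 Ft

243810 Ft > 147630 Ft, so the parallel minimum levy is the binding amount.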